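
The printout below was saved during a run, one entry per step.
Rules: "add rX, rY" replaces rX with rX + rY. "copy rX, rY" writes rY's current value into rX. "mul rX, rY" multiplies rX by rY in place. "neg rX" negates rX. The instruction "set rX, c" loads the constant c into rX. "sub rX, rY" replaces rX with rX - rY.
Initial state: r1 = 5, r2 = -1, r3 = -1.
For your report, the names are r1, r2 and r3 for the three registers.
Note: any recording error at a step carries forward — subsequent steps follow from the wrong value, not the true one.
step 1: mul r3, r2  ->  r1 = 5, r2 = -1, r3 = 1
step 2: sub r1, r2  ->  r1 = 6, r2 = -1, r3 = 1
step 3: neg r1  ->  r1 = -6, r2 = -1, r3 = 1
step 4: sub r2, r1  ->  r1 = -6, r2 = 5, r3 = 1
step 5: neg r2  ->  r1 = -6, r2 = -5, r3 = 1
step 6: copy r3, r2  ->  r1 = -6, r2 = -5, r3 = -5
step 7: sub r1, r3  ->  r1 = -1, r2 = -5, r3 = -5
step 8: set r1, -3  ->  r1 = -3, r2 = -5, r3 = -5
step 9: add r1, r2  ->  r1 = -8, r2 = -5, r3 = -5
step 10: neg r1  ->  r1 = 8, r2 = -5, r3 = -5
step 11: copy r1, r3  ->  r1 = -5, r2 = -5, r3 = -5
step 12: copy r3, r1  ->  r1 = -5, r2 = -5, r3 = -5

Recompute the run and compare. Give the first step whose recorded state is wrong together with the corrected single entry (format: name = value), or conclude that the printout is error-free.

Recomputing the run from the initial state:
step 1: r1 = 5, r2 = -1, r3 = 1
step 2: r1 = 6, r2 = -1, r3 = 1
step 3: r1 = -6, r2 = -1, r3 = 1
step 4: r1 = -6, r2 = 5, r3 = 1
step 5: r1 = -6, r2 = -5, r3 = 1
step 6: r1 = -6, r2 = -5, r3 = -5
step 7: r1 = -1, r2 = -5, r3 = -5
step 8: r1 = -3, r2 = -5, r3 = -5
step 9: r1 = -8, r2 = -5, r3 = -5
step 10: r1 = 8, r2 = -5, r3 = -5
step 11: r1 = -5, r2 = -5, r3 = -5
step 12: r1 = -5, r2 = -5, r3 = -5
This matches the printout at every step.

no error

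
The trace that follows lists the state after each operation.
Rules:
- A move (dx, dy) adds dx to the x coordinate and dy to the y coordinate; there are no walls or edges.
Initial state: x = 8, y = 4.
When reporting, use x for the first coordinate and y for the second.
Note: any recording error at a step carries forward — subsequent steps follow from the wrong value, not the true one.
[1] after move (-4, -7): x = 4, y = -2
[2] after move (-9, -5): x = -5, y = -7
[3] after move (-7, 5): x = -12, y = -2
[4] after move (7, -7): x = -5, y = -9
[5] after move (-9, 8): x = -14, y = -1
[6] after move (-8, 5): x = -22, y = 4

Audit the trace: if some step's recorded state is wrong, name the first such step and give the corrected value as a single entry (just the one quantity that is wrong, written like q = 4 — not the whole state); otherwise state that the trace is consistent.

step 1, y = -3

1. x = 8 + (-4) = 4, y = 4 + (-7) = -3 (the trace has a different value)
The audit stops at step 1: the recorded entry is wrong and should be y = -3.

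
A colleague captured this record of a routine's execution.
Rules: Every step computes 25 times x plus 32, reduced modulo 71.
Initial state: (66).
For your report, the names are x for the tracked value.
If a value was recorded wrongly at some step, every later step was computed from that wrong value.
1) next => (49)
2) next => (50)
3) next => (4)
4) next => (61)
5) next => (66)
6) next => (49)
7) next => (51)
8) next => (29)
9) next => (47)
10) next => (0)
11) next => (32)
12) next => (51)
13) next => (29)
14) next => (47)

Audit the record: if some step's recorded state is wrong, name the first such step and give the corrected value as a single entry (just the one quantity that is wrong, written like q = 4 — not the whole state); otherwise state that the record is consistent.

Step 1: x = (25*66 + 32) mod 71 = 49 — no discrepancy.
Step 2: x = (25*49 + 32) mod 71 = 50 — no discrepancy.
Step 3: x = (25*50 + 32) mod 71 = 4 — matches.
Step 4: x = (25*4 + 32) mod 71 = 61 — in agreement.
Step 5: x = (25*61 + 32) mod 71 = 66 — consistent with the record.
Step 6: x = (25*66 + 32) mod 71 = 49 — agrees with the record.
Step 7: x = (25*49 + 32) mod 71 = 50 — a discrepancy with the record.
Conclusion: step 7 carries the first error; the entry should be x = 50.

step 7, x = 50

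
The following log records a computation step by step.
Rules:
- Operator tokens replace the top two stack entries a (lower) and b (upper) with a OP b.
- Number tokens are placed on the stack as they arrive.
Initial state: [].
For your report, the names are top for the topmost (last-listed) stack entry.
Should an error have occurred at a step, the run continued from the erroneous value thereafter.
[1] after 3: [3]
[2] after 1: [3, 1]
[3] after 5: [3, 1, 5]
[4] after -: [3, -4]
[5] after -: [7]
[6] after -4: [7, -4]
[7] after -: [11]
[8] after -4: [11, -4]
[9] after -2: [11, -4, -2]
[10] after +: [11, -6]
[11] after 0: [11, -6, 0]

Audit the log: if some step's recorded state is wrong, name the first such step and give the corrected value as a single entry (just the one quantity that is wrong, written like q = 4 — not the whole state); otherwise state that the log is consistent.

no error

Recomputing the run from the initial state:
step 1: [3]
step 2: [3, 1]
step 3: [3, 1, 5]
step 4: [3, -4]
step 5: [7]
step 6: [7, -4]
step 7: [11]
step 8: [11, -4]
step 9: [11, -4, -2]
step 10: [11, -6]
step 11: [11, -6, 0]
This matches the log at every step.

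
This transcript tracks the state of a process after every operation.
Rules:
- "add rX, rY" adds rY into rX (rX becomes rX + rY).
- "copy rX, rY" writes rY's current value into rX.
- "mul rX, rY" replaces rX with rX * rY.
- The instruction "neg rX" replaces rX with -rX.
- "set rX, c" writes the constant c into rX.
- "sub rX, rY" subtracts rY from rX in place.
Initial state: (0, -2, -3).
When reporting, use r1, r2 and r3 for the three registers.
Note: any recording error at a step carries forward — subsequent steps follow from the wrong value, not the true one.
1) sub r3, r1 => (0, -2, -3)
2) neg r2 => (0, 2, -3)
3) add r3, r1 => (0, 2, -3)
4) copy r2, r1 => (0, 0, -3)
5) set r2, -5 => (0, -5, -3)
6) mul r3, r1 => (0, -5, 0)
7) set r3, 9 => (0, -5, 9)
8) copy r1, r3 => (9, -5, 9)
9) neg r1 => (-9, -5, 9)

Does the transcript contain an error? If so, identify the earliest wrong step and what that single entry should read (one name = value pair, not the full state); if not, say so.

no error

Recomputing the run from the initial state:
step 1: r1 = 0, r2 = -2, r3 = -3
step 2: r1 = 0, r2 = 2, r3 = -3
step 3: r1 = 0, r2 = 2, r3 = -3
step 4: r1 = 0, r2 = 0, r3 = -3
step 5: r1 = 0, r2 = -5, r3 = -3
step 6: r1 = 0, r2 = -5, r3 = 0
step 7: r1 = 0, r2 = -5, r3 = 9
step 8: r1 = 9, r2 = -5, r3 = 9
step 9: r1 = -9, r2 = -5, r3 = 9
This matches the transcript at every step.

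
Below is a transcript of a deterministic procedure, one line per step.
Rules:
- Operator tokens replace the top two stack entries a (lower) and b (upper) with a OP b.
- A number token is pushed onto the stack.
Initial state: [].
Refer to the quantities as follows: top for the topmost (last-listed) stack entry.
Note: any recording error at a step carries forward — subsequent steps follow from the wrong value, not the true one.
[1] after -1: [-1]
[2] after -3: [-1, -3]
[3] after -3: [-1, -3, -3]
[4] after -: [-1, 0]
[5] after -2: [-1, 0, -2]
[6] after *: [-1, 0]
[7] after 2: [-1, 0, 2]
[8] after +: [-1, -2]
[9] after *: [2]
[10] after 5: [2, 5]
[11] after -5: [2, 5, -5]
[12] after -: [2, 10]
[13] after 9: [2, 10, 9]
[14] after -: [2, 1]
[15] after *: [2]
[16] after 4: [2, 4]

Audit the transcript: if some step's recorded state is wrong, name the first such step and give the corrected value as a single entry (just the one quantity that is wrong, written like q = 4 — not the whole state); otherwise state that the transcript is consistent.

Recomputing the run from the initial state:
step 1: [-1]
step 2: [-1, -3]
step 3: [-1, -3, -3]
step 4: [-1, 0]
step 5: [-1, 0, -2]
step 6: [-1, 0]
step 7: [-1, 0, 2]
step 8: [-1, 2]
step 9: [-2]
step 10: [-2, 5]
step 11: [-2, 5, -5]
step 12: [-2, 10]
step 13: [-2, 10, 9]
step 14: [-2, 1]
step 15: [-2]
step 16: [-2, 4]
The first disagreement with the transcript is at step 8, where the value should be top = 2.

step 8, top = 2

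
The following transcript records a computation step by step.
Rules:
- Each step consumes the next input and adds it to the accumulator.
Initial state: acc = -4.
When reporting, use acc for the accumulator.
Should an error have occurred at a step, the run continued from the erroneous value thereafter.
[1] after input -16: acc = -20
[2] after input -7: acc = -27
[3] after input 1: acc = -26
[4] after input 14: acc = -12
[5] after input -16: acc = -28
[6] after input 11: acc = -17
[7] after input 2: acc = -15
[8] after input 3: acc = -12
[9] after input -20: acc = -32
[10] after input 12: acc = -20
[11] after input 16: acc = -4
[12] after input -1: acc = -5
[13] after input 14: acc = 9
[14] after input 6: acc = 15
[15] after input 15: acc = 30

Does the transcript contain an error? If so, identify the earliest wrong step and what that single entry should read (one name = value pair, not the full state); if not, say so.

no error

Recomputing the run from the initial state:
step 1: acc = -20
step 2: acc = -27
step 3: acc = -26
step 4: acc = -12
step 5: acc = -28
step 6: acc = -17
step 7: acc = -15
step 8: acc = -12
step 9: acc = -32
step 10: acc = -20
step 11: acc = -4
step 12: acc = -5
step 13: acc = 9
step 14: acc = 15
step 15: acc = 30
This matches the transcript at every step.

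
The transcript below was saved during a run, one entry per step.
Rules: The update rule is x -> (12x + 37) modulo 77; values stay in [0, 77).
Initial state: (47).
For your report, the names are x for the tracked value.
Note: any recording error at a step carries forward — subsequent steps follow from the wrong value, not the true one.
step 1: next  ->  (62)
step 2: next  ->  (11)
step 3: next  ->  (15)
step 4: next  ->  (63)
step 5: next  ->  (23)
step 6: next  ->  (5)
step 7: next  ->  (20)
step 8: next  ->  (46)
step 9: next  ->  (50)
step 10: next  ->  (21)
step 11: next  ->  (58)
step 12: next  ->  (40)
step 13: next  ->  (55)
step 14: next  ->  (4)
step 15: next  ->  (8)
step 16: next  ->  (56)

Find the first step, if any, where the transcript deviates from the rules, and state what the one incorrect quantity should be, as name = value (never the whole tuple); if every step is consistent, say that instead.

no error

Recomputing the run from the initial state:
step 1: x = 62
step 2: x = 11
step 3: x = 15
step 4: x = 63
step 5: x = 23
step 6: x = 5
step 7: x = 20
step 8: x = 46
step 9: x = 50
step 10: x = 21
step 11: x = 58
step 12: x = 40
step 13: x = 55
step 14: x = 4
step 15: x = 8
step 16: x = 56
This matches the transcript at every step.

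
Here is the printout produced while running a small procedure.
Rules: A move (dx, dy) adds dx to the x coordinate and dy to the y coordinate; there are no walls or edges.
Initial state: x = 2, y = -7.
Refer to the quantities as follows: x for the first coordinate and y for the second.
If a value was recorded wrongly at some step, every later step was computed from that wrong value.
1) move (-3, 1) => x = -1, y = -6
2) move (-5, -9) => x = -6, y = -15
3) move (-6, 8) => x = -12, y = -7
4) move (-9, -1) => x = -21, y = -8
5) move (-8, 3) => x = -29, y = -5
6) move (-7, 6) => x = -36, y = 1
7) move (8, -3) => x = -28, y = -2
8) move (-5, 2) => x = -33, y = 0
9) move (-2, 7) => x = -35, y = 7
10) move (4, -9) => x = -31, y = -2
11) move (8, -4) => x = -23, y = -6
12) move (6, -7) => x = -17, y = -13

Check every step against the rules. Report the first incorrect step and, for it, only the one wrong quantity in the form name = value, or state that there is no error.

no error

Recomputing the run from the initial state:
step 1: x = -1, y = -6
step 2: x = -6, y = -15
step 3: x = -12, y = -7
step 4: x = -21, y = -8
step 5: x = -29, y = -5
step 6: x = -36, y = 1
step 7: x = -28, y = -2
step 8: x = -33, y = 0
step 9: x = -35, y = 7
step 10: x = -31, y = -2
step 11: x = -23, y = -6
step 12: x = -17, y = -13
This matches the printout at every step.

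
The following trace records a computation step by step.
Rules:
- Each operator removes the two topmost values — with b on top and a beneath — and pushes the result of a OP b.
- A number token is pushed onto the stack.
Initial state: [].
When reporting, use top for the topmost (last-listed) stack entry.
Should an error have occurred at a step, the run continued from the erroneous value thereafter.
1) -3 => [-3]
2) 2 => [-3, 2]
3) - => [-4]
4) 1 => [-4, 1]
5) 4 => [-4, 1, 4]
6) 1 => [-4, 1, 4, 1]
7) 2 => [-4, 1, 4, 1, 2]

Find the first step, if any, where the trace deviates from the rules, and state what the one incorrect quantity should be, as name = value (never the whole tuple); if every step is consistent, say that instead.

step 3, top = -5

step 1: push -3: top = -3 -> same as recorded
step 2: push 2: top = 2 -> confirmed correct
step 3: -3 - 2 = -5 -> a discrepancy with the trace
Step 3 is the first one off; corrected, top = -5.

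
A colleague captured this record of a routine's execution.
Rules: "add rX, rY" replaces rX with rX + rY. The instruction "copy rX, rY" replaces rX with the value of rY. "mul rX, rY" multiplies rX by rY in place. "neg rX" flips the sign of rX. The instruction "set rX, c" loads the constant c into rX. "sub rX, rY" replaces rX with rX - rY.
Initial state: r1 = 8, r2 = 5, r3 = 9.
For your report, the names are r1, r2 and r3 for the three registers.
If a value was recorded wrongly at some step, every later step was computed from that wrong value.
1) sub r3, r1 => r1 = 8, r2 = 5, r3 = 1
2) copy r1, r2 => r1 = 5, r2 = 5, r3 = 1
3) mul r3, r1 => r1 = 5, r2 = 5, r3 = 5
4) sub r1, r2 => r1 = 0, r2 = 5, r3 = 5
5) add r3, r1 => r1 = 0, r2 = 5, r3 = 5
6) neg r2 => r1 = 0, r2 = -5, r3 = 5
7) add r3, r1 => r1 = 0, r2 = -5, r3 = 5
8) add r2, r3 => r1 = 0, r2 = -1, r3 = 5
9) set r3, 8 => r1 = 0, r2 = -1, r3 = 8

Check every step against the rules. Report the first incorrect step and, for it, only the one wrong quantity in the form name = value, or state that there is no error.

step 8, r2 = 0

1. r3 = 9 - 8 = 1 (consistent with the record)
2. r1 = 5 (in agreement)
3. r3 = 1 * 5 = 5 (same as recorded)
4. r1 = 5 - 5 = 0 (in agreement)
5. r3 = 5 + 0 = 5 (matches)
6. r2 = -(5) = -5 (consistent with the record)
7. r3 = 5 + 0 = 5 (consistent with the record)
8. r2 = -5 + 5 = 0 (not what was recorded)
The earliest wrong entry is at step 8: it should read r2 = 0.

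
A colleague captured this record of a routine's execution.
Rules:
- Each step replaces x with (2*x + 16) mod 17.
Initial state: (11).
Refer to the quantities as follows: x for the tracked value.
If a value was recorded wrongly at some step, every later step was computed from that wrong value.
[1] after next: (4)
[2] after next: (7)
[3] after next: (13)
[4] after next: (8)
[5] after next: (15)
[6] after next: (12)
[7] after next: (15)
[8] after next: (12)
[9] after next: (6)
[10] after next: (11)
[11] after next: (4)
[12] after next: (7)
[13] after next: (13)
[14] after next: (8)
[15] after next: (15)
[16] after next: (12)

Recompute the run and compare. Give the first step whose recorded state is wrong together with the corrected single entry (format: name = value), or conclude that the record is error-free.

Recomputing the run from the initial state:
step 1: x = 4
step 2: x = 7
step 3: x = 13
step 4: x = 8
step 5: x = 15
step 6: x = 12
step 7: x = 6
step 8: x = 11
step 9: x = 4
step 10: x = 7
step 11: x = 13
step 12: x = 8
step 13: x = 15
step 14: x = 12
step 15: x = 6
step 16: x = 11
The first disagreement with the record is at step 7, where the value should be x = 6.

step 7, x = 6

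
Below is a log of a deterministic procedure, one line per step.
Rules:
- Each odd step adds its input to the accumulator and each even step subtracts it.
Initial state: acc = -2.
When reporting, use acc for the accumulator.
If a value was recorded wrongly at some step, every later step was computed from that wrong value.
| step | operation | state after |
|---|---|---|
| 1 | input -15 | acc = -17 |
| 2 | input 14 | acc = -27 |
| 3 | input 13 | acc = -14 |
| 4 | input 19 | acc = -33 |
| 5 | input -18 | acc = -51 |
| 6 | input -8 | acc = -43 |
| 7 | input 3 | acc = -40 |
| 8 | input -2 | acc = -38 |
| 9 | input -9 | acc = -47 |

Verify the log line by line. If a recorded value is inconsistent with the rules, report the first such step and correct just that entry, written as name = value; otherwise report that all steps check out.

Recomputing the run from the initial state:
step 1: acc = -17
step 2: acc = -31
step 3: acc = -18
step 4: acc = -37
step 5: acc = -55
step 6: acc = -47
step 7: acc = -44
step 8: acc = -42
step 9: acc = -51
The first disagreement with the log is at step 2, where the value should be acc = -31.

step 2, acc = -31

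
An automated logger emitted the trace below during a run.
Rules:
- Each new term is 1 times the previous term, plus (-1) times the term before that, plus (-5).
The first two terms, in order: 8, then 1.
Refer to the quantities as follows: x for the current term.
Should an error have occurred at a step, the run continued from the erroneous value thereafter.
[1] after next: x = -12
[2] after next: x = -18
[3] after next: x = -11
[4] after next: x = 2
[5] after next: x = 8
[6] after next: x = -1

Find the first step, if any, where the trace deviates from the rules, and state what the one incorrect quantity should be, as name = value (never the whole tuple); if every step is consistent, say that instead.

step 6, x = 1

Step 1: x = 1*(1) + (-1)*(8) + (-5) = -12 — agrees with the trace.
Step 2: x = 1*(-12) + (-1)*(1) + (-5) = -18 — no discrepancy.
Step 3: x = 1*(-18) + (-1)*(-12) + (-5) = -11 — exactly as logged.
Step 4: x = 1*(-11) + (-1)*(-18) + (-5) = 2 — exactly as logged.
Step 5: x = 1*(2) + (-1)*(-11) + (-5) = 8 — in agreement.
Step 6: x = 1*(8) + (-1)*(2) + (-5) = 1 — the entry is off here.
Step 6 is the first one off; corrected, x = 1.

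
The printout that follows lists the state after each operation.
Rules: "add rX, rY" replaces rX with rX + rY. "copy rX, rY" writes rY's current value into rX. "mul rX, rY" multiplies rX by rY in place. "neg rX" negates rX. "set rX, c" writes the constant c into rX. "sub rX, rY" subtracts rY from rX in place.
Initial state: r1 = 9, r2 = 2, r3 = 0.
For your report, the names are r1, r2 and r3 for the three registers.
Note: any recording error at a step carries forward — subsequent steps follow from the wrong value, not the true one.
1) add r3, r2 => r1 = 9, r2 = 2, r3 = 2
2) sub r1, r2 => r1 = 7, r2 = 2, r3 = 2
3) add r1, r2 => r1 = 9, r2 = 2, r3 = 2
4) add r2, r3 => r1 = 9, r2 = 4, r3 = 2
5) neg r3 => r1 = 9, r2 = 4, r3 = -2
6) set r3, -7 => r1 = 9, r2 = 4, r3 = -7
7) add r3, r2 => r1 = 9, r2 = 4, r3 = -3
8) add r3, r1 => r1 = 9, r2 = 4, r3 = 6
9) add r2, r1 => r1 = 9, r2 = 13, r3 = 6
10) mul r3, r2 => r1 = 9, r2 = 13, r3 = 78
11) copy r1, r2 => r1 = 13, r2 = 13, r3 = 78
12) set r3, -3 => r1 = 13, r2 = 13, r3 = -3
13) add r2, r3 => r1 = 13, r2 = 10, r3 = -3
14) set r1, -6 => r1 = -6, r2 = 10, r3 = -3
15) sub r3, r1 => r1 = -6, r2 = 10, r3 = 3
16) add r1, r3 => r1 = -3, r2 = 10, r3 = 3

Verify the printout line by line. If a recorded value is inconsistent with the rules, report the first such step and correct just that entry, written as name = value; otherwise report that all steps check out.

no error

Step 1: r3 = 0 + 2 = 2 — checks out.
Step 2: r1 = 9 - 2 = 7 — confirmed correct.
Step 3: r1 = 7 + 2 = 9 — confirmed correct.
Step 4: r2 = 2 + 2 = 4 — verified.
Step 5: r3 = -(2) = -2 — checks out.
Step 6: r3 = -7 — same as recorded.
Step 7: r3 = -7 + 4 = -3 — consistent with the printout.
Step 8: r3 = -3 + 9 = 6 — no discrepancy.
Step 9: r2 = 4 + 9 = 13 — exactly as logged.
Step 10: r3 = 6 * 13 = 78 — in agreement.
Step 11: r1 = 13 — agrees with the printout.
Step 12: r3 = -3 — consistent with the printout.
Step 13: r2 = 13 + -3 = 10 — same as recorded.
Step 14: r1 = -6 — checks out.
Step 15: r3 = -3 - -6 = 3 — verified.
Step 16: r1 = -6 + 3 = -3 — confirmed correct.
Each recorded entry agrees with the recomputation.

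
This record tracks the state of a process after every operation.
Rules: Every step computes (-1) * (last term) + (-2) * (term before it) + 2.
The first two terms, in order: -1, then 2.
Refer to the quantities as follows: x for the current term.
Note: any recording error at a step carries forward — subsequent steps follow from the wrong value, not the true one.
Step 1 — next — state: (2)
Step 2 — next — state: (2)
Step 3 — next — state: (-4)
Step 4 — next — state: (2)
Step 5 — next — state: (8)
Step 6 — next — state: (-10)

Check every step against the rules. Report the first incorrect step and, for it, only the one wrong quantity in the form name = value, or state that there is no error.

step 1: x = -1*(2) + (-2)*(-1) + (2) = 2 -> in agreement
step 2: x = -1*(2) + (-2)*(2) + (2) = -4 -> the record disagrees here
That makes step 2 the first incorrect line — x = -4 is what it should show.

step 2, x = -4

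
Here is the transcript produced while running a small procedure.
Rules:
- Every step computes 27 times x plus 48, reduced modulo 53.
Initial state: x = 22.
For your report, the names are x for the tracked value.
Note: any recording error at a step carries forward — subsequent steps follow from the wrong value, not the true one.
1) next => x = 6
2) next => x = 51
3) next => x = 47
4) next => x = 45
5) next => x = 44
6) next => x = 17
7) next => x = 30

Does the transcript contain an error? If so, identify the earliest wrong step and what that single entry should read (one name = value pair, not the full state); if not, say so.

no error

Recomputing the run from the initial state:
step 1: x = 6
step 2: x = 51
step 3: x = 47
step 4: x = 45
step 5: x = 44
step 6: x = 17
step 7: x = 30
This matches the transcript at every step.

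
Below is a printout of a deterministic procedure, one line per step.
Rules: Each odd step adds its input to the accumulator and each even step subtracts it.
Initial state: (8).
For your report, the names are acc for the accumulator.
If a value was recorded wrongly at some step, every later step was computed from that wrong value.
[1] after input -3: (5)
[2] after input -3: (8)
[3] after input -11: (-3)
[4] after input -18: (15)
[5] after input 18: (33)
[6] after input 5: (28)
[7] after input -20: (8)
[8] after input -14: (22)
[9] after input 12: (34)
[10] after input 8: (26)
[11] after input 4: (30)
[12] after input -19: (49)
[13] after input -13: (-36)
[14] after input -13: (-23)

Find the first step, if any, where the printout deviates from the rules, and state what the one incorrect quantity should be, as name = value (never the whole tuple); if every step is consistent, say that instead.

step 13, acc = 36

Recomputing the run from the initial state:
step 1: acc = 5
step 2: acc = 8
step 3: acc = -3
step 4: acc = 15
step 5: acc = 33
step 6: acc = 28
step 7: acc = 8
step 8: acc = 22
step 9: acc = 34
step 10: acc = 26
step 11: acc = 30
step 12: acc = 49
step 13: acc = 36
step 14: acc = 49
The first disagreement with the printout is at step 13, where the value should be acc = 36.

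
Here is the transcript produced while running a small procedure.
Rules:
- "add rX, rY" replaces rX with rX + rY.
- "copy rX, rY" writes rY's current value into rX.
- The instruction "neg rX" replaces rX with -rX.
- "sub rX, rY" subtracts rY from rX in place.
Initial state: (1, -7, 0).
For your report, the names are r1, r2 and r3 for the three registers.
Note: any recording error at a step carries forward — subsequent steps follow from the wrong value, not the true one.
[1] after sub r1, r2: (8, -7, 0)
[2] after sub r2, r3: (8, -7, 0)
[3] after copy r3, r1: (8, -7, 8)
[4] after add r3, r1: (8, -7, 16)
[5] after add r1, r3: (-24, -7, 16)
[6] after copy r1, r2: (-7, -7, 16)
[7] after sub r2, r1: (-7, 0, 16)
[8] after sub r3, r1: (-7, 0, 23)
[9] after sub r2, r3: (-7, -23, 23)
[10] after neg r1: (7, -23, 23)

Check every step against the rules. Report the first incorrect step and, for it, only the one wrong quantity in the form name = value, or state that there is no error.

Step 1: r1 = 1 - -7 = 8 — verified.
Step 2: r2 = -7 - 0 = -7 — exactly as logged.
Step 3: r3 = 8 — matches.
Step 4: r3 = 8 + 8 = 16 — matches.
Step 5: r1 = 8 + 16 = 24 — the transcript disagrees here.
The earliest wrong entry is at step 5: it should read r1 = 24.

step 5, r1 = 24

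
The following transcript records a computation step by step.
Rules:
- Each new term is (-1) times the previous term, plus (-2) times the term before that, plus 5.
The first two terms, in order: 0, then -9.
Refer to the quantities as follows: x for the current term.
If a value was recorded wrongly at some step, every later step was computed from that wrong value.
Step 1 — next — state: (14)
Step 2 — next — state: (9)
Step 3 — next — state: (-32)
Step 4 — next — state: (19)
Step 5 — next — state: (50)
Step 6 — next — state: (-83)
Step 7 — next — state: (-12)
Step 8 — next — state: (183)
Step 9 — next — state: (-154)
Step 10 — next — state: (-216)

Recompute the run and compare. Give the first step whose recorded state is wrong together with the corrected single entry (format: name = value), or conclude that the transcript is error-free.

Step 1: x = -1*(-9) + (-2)*(0) + (5) = 14 — verified.
Step 2: x = -1*(14) + (-2)*(-9) + (5) = 9 — exactly as logged.
Step 3: x = -1*(9) + (-2)*(14) + (5) = -32 — in agreement.
Step 4: x = -1*(-32) + (-2)*(9) + (5) = 19 — consistent with the transcript.
Step 5: x = -1*(19) + (-2)*(-32) + (5) = 50 — checks out.
Step 6: x = -1*(50) + (-2)*(19) + (5) = -83 — matches.
Step 7: x = -1*(-83) + (-2)*(50) + (5) = -12 — exactly as logged.
Step 8: x = -1*(-12) + (-2)*(-83) + (5) = 183 — verified.
Step 9: x = -1*(183) + (-2)*(-12) + (5) = -154 — checks out.
Step 10: x = -1*(-154) + (-2)*(183) + (5) = -207 — the entry is off here.
Step 10 is the first one off; corrected, x = -207.

step 10, x = -207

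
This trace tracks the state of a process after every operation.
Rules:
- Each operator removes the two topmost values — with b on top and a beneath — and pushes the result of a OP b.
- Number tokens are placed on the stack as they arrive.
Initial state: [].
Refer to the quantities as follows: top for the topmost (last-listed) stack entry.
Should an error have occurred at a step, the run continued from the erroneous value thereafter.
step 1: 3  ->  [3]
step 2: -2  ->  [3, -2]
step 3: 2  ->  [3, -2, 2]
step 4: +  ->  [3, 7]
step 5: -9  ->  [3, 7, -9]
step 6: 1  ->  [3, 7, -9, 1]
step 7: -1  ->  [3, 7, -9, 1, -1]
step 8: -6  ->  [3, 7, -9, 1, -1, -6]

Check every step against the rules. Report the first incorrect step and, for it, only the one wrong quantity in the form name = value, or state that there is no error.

step 1: push 3: top = 3 -> agrees with the trace
step 2: push -2: top = -2 -> no discrepancy
step 3: push 2: top = 2 -> checks out
step 4: -2 + 2 = 0 -> the recorded entry deviates here
The earliest wrong entry is at step 4: it should read top = 0.

step 4, top = 0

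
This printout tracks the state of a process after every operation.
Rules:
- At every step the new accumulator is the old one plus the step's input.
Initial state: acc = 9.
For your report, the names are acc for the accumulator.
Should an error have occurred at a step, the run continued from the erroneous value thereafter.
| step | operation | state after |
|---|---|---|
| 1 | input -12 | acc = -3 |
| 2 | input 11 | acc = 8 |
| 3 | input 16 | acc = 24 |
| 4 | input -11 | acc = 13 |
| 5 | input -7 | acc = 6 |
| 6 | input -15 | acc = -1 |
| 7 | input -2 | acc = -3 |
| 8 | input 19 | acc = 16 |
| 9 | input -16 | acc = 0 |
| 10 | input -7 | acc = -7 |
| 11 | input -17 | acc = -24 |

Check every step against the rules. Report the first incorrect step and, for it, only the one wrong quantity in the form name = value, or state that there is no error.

step 6, acc = -9

step 1: acc = 9 + -12 = -3 -> verified
step 2: acc = -3 + 11 = 8 -> confirmed correct
step 3: acc = 8 + 16 = 24 -> confirmed correct
step 4: acc = 24 + -11 = 13 -> matches
step 5: acc = 13 + -7 = 6 -> verified
step 6: acc = 6 + -15 = -9 -> the recorded entry deviates here
Step 6 is the first one off; corrected, acc = -9.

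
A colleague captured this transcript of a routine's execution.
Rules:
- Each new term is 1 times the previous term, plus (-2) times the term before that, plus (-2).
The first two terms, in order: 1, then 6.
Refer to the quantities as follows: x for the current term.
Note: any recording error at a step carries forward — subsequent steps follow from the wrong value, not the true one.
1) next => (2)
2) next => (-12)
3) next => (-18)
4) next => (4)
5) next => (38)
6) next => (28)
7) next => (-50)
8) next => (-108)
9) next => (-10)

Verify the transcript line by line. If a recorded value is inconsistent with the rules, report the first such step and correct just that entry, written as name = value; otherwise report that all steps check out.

Recomputing the run from the initial state:
step 1: x = 2
step 2: x = -12
step 3: x = -18
step 4: x = 4
step 5: x = 38
step 6: x = 28
step 7: x = -50
step 8: x = -108
step 9: x = -10
This matches the transcript at every step.

no error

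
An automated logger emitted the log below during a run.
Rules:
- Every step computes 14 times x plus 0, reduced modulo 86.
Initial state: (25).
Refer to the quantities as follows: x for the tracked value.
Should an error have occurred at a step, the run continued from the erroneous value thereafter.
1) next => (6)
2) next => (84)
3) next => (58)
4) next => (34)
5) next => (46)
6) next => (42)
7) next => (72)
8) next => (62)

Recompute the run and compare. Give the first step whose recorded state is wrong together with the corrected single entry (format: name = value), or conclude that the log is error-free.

step 4, x = 38

Step 1: x = (14*25 + 0) mod 86 = 6 — in agreement.
Step 2: x = (14*6 + 0) mod 86 = 84 — consistent with the log.
Step 3: x = (14*84 + 0) mod 86 = 58 — consistent with the log.
Step 4: x = (14*58 + 0) mod 86 = 38 — this is not what the log shows.
Step 4 is the first one off; corrected, x = 38.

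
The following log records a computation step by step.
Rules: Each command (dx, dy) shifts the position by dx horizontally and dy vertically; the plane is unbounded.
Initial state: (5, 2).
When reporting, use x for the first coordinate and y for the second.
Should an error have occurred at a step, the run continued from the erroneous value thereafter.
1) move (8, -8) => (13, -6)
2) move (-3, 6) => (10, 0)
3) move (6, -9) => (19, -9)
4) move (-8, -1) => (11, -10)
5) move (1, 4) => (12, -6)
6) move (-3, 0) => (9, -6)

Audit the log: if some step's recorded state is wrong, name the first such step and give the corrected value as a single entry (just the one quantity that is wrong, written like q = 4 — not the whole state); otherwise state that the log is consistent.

1. x = 5 + (8) = 13, y = 2 + (-8) = -6 (exactly as logged)
2. x = 13 + (-3) = 10, y = -6 + (6) = 0 (same as recorded)
3. x = 10 + (6) = 16, y = 0 + (-9) = -9 (first mismatch against the log)
First deviation found at step 3; the corrected entry is x = 16.

step 3, x = 16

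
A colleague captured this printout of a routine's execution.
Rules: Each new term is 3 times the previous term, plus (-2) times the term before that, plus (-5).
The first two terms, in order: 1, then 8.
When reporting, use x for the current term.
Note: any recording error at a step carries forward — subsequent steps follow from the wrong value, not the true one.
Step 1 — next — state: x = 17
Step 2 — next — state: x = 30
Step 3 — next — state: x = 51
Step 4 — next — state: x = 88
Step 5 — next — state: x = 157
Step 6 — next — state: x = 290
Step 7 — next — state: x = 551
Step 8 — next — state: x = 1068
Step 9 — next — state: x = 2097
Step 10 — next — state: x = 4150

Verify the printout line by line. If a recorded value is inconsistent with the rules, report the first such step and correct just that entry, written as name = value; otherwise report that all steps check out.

1. x = 3*(8) + (-2)*(1) + (-5) = 17 (same as recorded)
2. x = 3*(17) + (-2)*(8) + (-5) = 30 (exactly as logged)
3. x = 3*(30) + (-2)*(17) + (-5) = 51 (consistent with the printout)
4. x = 3*(51) + (-2)*(30) + (-5) = 88 (exactly as logged)
5. x = 3*(88) + (-2)*(51) + (-5) = 157 (checks out)
6. x = 3*(157) + (-2)*(88) + (-5) = 290 (same as recorded)
7. x = 3*(290) + (-2)*(157) + (-5) = 551 (matches)
8. x = 3*(551) + (-2)*(290) + (-5) = 1068 (in agreement)
9. x = 3*(1068) + (-2)*(551) + (-5) = 2097 (verified)
10. x = 3*(2097) + (-2)*(1068) + (-5) = 4150 (same as recorded)
The recomputation confirms every line.

no error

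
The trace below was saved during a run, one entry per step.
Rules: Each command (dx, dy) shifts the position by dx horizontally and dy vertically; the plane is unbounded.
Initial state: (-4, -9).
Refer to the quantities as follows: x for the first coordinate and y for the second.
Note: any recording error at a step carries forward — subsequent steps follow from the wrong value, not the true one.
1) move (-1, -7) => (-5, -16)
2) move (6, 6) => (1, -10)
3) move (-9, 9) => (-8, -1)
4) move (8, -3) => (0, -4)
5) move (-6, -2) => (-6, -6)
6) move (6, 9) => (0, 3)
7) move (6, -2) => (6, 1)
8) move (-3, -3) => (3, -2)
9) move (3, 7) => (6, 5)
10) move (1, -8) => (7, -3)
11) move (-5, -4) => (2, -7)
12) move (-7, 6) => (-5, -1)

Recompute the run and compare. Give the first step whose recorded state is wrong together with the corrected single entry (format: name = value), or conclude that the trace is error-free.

step 1: x = -4 + (-1) = -5, y = -9 + (-7) = -16 -> no discrepancy
step 2: x = -5 + (6) = 1, y = -16 + (6) = -10 -> matches
step 3: x = 1 + (-9) = -8, y = -10 + (9) = -1 -> confirmed correct
step 4: x = -8 + (8) = 0, y = -1 + (-3) = -4 -> matches
step 5: x = 0 + (-6) = -6, y = -4 + (-2) = -6 -> consistent with the trace
step 6: x = -6 + (6) = 0, y = -6 + (9) = 3 -> in agreement
step 7: x = 0 + (6) = 6, y = 3 + (-2) = 1 -> checks out
step 8: x = 6 + (-3) = 3, y = 1 + (-3) = -2 -> verified
step 9: x = 3 + (3) = 6, y = -2 + (7) = 5 -> confirmed correct
step 10: x = 6 + (1) = 7, y = 5 + (-8) = -3 -> exactly as logged
step 11: x = 7 + (-5) = 2, y = -3 + (-4) = -7 -> exactly as logged
step 12: x = 2 + (-7) = -5, y = -7 + (6) = -1 -> no discrepancy
The whole run recomputes cleanly — no discrepancies.

no error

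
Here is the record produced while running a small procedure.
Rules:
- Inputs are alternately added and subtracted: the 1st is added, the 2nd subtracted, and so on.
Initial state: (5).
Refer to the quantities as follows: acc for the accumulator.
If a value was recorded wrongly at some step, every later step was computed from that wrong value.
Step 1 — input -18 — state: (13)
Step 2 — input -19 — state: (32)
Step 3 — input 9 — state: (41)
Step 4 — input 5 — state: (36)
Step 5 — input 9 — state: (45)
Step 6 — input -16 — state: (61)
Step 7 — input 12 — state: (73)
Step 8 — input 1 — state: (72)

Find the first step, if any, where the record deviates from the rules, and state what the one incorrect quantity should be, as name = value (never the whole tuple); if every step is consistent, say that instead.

Recomputing the run from the initial state:
step 1: acc = -13
step 2: acc = 6
step 3: acc = 15
step 4: acc = 10
step 5: acc = 19
step 6: acc = 35
step 7: acc = 47
step 8: acc = 46
The first disagreement with the record is at step 1, where the value should be acc = -13.

step 1, acc = -13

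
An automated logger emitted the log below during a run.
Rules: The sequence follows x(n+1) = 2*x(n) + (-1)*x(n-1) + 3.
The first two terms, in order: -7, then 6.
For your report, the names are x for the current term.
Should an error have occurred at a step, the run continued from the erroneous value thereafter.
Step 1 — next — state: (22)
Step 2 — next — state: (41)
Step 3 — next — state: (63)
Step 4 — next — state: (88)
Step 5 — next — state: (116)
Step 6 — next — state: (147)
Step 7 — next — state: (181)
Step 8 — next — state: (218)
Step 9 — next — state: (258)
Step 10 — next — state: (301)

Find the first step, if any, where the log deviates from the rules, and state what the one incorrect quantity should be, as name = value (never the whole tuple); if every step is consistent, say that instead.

Step 1: x = 2*(6) + (-1)*(-7) + (3) = 22 — in agreement.
Step 2: x = 2*(22) + (-1)*(6) + (3) = 41 — in agreement.
Step 3: x = 2*(41) + (-1)*(22) + (3) = 63 — consistent with the log.
Step 4: x = 2*(63) + (-1)*(41) + (3) = 88 — confirmed correct.
Step 5: x = 2*(88) + (-1)*(63) + (3) = 116 — consistent with the log.
Step 6: x = 2*(116) + (-1)*(88) + (3) = 147 — confirmed correct.
Step 7: x = 2*(147) + (-1)*(116) + (3) = 181 — consistent with the log.
Step 8: x = 2*(181) + (-1)*(147) + (3) = 218 — consistent with the log.
Step 9: x = 2*(218) + (-1)*(181) + (3) = 258 — matches.
Step 10: x = 2*(258) + (-1)*(218) + (3) = 301 — confirmed correct.
Every step is consistent.

no error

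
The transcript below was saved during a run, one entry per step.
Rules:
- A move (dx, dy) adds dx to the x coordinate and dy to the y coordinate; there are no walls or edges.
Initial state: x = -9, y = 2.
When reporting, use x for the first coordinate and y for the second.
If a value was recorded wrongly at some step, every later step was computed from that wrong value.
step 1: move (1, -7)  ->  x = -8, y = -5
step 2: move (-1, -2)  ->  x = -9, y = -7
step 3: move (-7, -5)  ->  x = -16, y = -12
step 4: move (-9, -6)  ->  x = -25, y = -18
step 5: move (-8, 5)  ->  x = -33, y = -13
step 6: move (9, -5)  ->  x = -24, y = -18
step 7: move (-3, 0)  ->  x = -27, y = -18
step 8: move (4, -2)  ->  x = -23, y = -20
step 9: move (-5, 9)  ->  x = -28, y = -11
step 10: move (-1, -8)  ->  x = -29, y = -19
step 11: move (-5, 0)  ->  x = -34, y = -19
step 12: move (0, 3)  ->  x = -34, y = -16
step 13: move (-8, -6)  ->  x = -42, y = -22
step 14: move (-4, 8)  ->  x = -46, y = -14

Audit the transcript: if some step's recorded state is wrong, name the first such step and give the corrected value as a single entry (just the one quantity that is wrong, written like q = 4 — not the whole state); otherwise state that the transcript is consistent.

no error

step 1: x = -9 + (1) = -8, y = 2 + (-7) = -5 -> exactly as logged
step 2: x = -8 + (-1) = -9, y = -5 + (-2) = -7 -> verified
step 3: x = -9 + (-7) = -16, y = -7 + (-5) = -12 -> confirmed correct
step 4: x = -16 + (-9) = -25, y = -12 + (-6) = -18 -> no discrepancy
step 5: x = -25 + (-8) = -33, y = -18 + (5) = -13 -> in agreement
step 6: x = -33 + (9) = -24, y = -13 + (-5) = -18 -> confirmed correct
step 7: x = -24 + (-3) = -27, y = -18 + (0) = -18 -> in agreement
step 8: x = -27 + (4) = -23, y = -18 + (-2) = -20 -> matches
step 9: x = -23 + (-5) = -28, y = -20 + (9) = -11 -> same as recorded
step 10: x = -28 + (-1) = -29, y = -11 + (-8) = -19 -> agrees with the transcript
step 11: x = -29 + (-5) = -34, y = -19 + (0) = -19 -> no discrepancy
step 12: x = -34 + (0) = -34, y = -19 + (3) = -16 -> matches
step 13: x = -34 + (-8) = -42, y = -16 + (-6) = -22 -> matches
step 14: x = -42 + (-4) = -46, y = -22 + (8) = -14 -> consistent with the transcript
The recomputation confirms every line.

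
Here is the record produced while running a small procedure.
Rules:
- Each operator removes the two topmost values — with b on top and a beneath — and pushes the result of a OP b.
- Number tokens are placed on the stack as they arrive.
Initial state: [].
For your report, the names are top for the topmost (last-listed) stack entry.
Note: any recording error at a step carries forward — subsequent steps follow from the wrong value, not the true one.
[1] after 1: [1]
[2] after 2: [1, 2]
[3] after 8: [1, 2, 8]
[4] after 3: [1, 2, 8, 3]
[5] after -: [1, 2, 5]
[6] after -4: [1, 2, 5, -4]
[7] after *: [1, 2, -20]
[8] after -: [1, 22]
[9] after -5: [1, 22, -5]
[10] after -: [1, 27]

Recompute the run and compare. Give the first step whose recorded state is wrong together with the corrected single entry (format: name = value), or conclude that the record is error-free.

no error

1. push 1: top = 1 (in agreement)
2. push 2: top = 2 (same as recorded)
3. push 8: top = 8 (exactly as logged)
4. push 3: top = 3 (in agreement)
5. 8 - 3 = 5 (checks out)
6. push -4: top = -4 (exactly as logged)
7. 5 * -4 = -20 (checks out)
8. 2 - -20 = 22 (no discrepancy)
9. push -5: top = -5 (same as recorded)
10. 22 - -5 = 27 (in agreement)
No step deviates from the rules.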